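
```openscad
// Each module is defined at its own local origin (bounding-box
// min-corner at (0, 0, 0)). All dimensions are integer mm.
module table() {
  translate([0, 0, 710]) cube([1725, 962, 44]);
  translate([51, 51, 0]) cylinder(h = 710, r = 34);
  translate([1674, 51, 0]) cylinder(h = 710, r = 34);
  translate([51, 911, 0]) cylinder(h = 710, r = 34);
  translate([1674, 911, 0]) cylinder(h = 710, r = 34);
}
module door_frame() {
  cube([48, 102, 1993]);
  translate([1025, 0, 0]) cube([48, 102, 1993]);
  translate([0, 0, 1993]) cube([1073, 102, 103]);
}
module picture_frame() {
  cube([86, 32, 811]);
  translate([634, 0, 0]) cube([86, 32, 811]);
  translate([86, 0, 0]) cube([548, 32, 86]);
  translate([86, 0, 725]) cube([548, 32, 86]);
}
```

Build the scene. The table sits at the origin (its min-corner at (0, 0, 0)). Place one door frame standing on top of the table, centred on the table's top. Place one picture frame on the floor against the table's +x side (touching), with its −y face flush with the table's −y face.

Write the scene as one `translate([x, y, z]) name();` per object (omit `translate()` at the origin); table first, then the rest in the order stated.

table();
translate([326, 430, 754]) door_frame();
translate([1725, 0, 0]) picture_frame();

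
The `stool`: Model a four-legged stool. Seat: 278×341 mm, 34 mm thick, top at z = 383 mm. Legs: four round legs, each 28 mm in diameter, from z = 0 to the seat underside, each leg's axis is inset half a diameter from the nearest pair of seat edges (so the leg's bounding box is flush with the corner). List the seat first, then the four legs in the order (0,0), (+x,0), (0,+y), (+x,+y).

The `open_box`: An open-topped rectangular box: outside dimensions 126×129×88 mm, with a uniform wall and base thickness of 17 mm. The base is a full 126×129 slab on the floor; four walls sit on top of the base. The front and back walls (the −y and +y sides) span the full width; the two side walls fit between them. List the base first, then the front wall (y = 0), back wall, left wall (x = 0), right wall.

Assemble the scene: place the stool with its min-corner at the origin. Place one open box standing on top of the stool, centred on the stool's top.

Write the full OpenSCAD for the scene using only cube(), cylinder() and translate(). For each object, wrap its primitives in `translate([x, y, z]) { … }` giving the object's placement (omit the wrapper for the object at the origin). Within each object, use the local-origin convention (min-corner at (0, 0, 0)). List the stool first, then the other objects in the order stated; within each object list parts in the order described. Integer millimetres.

translate([0, 0, 349]) cube([278, 341, 34]);
translate([14, 14, 0]) cylinder(h = 349, r = 14);
translate([264, 14, 0]) cylinder(h = 349, r = 14);
translate([14, 327, 0]) cylinder(h = 349, r = 14);
translate([264, 327, 0]) cylinder(h = 349, r = 14);
translate([76, 106, 383]) {
  cube([126, 129, 17]);
  translate([0, 0, 17]) cube([126, 17, 71]);
  translate([0, 112, 17]) cube([126, 17, 71]);
  translate([0, 17, 17]) cube([17, 95, 71]);
  translate([109, 17, 17]) cube([17, 95, 71]);
}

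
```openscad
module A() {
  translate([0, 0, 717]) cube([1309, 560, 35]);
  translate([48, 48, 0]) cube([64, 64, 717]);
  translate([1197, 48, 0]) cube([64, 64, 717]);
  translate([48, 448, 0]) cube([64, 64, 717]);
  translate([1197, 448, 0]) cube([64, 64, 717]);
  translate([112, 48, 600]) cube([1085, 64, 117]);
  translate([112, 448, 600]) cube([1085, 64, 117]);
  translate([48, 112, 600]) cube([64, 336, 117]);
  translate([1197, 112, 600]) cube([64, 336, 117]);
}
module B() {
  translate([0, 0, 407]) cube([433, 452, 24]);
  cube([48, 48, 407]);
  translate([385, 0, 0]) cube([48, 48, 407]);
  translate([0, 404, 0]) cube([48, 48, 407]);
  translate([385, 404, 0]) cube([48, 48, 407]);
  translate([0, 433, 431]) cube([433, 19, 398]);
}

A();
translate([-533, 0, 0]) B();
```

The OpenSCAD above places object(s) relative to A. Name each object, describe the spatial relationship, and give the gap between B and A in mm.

The chair's nearest face is 100 mm from the table's −x face.

A is a table. B is a chair. The chair is on the floor beside the table on its −x side. The gap between the chair and the table is 100 mm.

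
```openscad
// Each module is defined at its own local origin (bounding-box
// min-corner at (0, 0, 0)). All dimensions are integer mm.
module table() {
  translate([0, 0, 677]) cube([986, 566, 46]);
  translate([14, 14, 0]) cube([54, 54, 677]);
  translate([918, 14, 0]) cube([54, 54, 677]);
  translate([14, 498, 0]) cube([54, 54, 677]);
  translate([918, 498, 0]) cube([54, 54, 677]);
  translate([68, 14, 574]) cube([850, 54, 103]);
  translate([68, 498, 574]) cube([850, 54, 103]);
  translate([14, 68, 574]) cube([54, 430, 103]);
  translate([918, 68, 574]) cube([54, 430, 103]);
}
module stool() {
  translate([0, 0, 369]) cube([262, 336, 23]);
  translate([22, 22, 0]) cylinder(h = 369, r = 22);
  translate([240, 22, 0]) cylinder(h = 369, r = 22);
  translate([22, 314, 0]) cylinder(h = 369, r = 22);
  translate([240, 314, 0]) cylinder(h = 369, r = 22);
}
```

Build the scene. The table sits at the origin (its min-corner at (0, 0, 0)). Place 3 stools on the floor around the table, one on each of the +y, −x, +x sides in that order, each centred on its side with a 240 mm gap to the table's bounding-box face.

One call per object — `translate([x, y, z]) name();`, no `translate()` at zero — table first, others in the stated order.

table();
translate([362, 806, 0]) stool();
translate([-502, 115, 0]) stool();
translate([1226, 115, 0]) stool();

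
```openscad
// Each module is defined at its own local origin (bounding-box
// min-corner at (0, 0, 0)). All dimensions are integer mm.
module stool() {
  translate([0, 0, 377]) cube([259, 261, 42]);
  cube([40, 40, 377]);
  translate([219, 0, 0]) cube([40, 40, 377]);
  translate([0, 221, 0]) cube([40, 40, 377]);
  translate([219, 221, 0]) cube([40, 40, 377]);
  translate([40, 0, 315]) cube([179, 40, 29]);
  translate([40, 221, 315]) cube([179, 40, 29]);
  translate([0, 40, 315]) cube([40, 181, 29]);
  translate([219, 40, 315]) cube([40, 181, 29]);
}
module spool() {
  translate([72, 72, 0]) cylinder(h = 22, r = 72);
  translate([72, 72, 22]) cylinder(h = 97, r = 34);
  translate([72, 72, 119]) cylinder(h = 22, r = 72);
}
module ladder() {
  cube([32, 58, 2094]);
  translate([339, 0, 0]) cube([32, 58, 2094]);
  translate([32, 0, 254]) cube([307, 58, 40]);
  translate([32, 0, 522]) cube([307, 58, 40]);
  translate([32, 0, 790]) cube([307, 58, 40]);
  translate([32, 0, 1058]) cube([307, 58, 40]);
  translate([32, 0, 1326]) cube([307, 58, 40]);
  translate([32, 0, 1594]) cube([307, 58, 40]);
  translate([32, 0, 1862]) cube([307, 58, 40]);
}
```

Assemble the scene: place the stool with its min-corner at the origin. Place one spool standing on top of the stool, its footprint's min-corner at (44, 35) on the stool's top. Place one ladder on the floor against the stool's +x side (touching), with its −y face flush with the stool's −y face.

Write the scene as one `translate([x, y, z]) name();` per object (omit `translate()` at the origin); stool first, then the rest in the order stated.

stool();
translate([44, 35, 419]) spool();
translate([259, 0, 0]) ladder();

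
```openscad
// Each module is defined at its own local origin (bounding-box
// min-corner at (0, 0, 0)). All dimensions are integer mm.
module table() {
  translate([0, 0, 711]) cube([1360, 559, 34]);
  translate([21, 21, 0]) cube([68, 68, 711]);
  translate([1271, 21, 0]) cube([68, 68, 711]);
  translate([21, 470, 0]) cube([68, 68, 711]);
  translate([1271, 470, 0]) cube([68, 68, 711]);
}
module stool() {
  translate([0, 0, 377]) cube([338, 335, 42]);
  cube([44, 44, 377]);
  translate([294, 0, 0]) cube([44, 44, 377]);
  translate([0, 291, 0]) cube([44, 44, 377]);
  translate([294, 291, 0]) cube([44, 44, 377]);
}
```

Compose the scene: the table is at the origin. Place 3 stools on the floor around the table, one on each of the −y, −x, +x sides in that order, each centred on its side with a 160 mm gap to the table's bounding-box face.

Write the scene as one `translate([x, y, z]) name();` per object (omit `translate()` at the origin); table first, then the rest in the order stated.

table();
translate([511, -495, 0]) stool();
translate([-498, 112, 0]) stool();
translate([1520, 112, 0]) stool();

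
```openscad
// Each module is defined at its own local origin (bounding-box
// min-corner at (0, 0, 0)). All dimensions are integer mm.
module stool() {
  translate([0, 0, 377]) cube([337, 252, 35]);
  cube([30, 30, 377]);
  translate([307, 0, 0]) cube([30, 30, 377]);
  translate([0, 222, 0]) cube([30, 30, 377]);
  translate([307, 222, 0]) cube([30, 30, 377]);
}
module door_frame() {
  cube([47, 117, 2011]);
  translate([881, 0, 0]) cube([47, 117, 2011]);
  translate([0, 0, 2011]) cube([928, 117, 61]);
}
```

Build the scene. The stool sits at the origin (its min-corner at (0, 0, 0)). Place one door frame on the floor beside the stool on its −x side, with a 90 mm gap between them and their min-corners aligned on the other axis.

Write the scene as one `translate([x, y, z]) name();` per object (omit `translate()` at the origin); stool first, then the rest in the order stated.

stool();
translate([-1018, 0, 0]) door_frame();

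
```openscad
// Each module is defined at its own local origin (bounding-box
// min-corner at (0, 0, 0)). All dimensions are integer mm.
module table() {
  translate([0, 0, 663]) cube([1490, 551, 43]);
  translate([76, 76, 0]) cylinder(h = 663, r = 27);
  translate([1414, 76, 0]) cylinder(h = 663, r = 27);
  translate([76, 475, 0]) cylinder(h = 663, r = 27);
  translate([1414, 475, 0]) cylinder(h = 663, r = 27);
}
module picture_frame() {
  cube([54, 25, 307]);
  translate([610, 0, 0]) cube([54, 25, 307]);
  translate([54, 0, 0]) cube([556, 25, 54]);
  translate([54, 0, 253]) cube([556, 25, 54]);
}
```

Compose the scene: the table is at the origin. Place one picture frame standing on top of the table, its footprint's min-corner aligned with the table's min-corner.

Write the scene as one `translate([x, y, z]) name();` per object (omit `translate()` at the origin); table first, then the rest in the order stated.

table();
translate([0, 0, 706]) picture_frame();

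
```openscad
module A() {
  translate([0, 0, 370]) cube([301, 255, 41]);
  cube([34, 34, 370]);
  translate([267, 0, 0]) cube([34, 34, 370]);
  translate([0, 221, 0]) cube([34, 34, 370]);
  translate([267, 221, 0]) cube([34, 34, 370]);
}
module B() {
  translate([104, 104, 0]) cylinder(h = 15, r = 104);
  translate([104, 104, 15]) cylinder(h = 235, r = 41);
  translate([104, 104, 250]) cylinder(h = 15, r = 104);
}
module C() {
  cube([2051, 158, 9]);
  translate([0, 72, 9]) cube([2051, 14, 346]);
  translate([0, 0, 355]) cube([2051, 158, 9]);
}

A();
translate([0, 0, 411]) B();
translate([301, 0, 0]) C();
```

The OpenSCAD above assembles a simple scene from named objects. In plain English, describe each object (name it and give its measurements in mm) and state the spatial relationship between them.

A is a four-legged stool. The seat is 301×255 mm, 41 mm thick, top at z = 411 mm. It stands on four square legs, each 34×34 mm in cross-section, from z = 0 to the seat underside, each flush with a corner of the seat.

B is a spool: two coaxial disc flanges of radius 104 mm and thickness 15 mm, joined by a core cylinder of radius 41 mm and height 235 mm. The lower flange rests on z = 0 and the three cylinders share a vertical axis.

C is an I-beam lying along x, 2051 mm long. Overall section height 364 mm. Two flanges 158 mm wide (y) and 9 mm thick, one on the floor and one at the top; a web 14 mm thick runs between them, centred on the flange width.

The spool is on top of the stool. The I-beam is against the stool's +x side, with their −y faces flush.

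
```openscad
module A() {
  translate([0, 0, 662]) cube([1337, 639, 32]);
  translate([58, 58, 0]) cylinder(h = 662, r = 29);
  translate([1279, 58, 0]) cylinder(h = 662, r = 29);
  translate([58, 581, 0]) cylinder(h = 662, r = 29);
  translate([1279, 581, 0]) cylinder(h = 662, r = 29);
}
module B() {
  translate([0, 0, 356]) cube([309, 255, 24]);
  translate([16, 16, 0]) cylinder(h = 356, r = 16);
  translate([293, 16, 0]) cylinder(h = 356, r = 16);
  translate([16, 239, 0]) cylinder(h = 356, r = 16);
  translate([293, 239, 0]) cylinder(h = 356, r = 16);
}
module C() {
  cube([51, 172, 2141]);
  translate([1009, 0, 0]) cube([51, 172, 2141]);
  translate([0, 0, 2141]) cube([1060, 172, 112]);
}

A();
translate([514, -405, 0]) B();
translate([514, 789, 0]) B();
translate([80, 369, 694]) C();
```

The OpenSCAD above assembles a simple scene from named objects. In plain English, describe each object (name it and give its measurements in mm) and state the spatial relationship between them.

A is a rectangular dining table. The top is 1337×639×32 mm with its upper surface at z = 694 mm. It stands on four round legs of 58 mm diameter, each leg's bounding box inset 29 mm from the nearest pair of top edges, running from the floor to the underside of the top.

B is a four-legged stool. The seat is a 309×255×24 mm slab whose top surface is at z = 380 mm; four round legs, each 32 mm in diameter, run from the floor (z = 0) to the underside of the seat, each leg's axis is inset half a diameter from the nearest pair of seat edges (so the leg's bounding box is flush with the corner).

C is a door frame. The clear opening is 958 mm wide and 2141 mm high. Two 51 mm wide jambs, 172 mm deep, stand either side of the opening from the floor to the top of the opening. A 112 mm thick head sits across the top of both jambs, spanning the full outside width of the frame.

Two stools sit around the table at the −y, +y sides. The door frame is on top of the table.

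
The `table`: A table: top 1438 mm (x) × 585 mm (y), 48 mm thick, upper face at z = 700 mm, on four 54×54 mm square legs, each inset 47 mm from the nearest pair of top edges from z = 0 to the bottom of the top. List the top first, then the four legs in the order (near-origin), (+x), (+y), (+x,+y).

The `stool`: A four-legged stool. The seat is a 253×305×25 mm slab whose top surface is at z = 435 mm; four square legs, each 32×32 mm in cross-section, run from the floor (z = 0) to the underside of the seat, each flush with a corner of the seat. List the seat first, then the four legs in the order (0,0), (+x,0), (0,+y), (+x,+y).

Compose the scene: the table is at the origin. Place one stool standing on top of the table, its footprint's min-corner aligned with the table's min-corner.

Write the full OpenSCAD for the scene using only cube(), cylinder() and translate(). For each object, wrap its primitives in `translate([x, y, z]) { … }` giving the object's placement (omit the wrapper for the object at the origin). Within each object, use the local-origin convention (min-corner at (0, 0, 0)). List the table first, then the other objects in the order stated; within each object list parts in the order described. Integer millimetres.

translate([0, 0, 652]) cube([1438, 585, 48]);
translate([47, 47, 0]) cube([54, 54, 652]);
translate([1337, 47, 0]) cube([54, 54, 652]);
translate([47, 484, 0]) cube([54, 54, 652]);
translate([1337, 484, 0]) cube([54, 54, 652]);
translate([0, 0, 700]) {
  translate([0, 0, 410]) cube([253, 305, 25]);
  cube([32, 32, 410]);
  translate([221, 0, 0]) cube([32, 32, 410]);
  translate([0, 273, 0]) cube([32, 32, 410]);
  translate([221, 273, 0]) cube([32, 32, 410]);
}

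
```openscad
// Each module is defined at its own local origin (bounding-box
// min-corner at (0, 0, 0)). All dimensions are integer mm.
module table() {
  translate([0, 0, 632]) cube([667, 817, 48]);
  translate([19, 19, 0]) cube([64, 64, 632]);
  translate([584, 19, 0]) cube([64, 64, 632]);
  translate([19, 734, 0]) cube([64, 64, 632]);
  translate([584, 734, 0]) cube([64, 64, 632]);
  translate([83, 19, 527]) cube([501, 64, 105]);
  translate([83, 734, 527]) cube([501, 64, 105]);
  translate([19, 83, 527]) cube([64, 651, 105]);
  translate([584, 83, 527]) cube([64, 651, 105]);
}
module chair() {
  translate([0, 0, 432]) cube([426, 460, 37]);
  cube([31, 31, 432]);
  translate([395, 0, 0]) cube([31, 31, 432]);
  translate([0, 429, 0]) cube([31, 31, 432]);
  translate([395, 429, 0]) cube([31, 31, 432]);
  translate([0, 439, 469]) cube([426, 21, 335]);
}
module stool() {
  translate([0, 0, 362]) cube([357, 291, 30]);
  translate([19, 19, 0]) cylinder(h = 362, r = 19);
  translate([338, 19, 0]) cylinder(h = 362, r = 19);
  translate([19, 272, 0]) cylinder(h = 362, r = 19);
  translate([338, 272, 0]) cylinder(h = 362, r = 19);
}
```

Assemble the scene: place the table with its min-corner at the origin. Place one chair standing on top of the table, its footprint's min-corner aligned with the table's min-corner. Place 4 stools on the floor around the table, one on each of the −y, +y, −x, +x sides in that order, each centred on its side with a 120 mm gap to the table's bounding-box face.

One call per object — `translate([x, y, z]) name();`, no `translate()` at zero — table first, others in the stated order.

table();
translate([0, 0, 680]) chair();
translate([155, -411, 0]) stool();
translate([155, 937, 0]) stool();
translate([-477, 263, 0]) stool();
translate([787, 263, 0]) stool();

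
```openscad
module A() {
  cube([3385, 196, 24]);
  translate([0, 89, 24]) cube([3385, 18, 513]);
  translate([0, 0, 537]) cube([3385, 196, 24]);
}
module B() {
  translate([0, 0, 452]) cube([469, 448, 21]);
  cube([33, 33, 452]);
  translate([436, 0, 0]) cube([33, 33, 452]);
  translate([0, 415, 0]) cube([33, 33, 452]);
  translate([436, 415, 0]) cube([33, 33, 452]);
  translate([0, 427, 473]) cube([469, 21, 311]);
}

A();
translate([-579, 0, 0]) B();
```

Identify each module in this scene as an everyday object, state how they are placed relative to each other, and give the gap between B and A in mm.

The chair's nearest face is 110 mm from the I-beam's −x face.

A is an I-beam. B is a chair. The chair is on the floor beside the I-beam on its −x side. The gap between the chair and the I-beam is 110 mm.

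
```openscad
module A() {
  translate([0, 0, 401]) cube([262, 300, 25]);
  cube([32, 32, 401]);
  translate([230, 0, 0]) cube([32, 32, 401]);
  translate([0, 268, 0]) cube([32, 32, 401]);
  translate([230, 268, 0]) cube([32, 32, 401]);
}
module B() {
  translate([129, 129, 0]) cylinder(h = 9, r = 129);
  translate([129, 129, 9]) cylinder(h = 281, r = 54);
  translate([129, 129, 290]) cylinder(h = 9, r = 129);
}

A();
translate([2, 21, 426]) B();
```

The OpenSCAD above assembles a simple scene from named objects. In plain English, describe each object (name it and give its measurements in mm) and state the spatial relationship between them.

A is a four-legged stool. The seat is 262×300 mm, 25 mm thick, top at z = 426 mm. It stands on four square legs, each 32×32 mm in cross-section, from z = 0 to the seat underside, each flush with a corner of the seat.

B is a spool: two coaxial disc flanges of radius 129 mm and thickness 9 mm, joined by a core cylinder of radius 54 mm and height 281 mm. The lower flange rests on z = 0 and the three cylinders share a vertical axis.

The spool is on top of the stool, centred.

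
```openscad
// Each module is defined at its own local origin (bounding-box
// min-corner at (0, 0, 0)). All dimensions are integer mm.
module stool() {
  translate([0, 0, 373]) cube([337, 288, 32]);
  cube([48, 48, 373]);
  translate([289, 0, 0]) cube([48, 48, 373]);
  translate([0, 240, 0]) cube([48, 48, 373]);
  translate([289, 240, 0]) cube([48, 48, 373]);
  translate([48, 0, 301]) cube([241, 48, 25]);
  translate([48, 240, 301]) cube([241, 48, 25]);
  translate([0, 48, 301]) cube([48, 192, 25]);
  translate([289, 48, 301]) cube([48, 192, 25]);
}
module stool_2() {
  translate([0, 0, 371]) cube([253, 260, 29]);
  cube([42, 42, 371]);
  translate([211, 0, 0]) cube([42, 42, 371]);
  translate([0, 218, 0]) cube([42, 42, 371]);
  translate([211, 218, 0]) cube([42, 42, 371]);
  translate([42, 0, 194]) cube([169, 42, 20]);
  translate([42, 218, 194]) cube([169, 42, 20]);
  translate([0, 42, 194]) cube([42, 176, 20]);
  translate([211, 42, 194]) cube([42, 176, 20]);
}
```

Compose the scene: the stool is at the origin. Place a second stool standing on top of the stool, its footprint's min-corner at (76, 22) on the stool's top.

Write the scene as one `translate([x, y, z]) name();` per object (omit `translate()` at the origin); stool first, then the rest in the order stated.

stool();
translate([76, 22, 405]) stool_2();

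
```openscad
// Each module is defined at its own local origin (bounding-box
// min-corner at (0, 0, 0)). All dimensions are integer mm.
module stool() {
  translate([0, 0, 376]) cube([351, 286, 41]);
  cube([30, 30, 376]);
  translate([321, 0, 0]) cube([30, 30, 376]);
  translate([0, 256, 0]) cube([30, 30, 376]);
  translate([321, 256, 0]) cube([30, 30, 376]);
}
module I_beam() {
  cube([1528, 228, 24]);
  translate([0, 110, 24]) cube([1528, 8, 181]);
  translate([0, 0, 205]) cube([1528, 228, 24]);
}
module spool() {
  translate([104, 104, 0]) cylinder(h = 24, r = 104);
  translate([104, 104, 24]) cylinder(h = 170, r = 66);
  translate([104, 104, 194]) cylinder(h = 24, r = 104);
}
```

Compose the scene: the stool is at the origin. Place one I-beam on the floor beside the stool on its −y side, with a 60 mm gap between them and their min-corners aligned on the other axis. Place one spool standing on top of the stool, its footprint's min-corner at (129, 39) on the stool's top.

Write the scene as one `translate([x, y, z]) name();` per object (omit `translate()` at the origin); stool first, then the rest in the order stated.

stool();
translate([0, -288, 0]) I_beam();
translate([129, 39, 417]) spool();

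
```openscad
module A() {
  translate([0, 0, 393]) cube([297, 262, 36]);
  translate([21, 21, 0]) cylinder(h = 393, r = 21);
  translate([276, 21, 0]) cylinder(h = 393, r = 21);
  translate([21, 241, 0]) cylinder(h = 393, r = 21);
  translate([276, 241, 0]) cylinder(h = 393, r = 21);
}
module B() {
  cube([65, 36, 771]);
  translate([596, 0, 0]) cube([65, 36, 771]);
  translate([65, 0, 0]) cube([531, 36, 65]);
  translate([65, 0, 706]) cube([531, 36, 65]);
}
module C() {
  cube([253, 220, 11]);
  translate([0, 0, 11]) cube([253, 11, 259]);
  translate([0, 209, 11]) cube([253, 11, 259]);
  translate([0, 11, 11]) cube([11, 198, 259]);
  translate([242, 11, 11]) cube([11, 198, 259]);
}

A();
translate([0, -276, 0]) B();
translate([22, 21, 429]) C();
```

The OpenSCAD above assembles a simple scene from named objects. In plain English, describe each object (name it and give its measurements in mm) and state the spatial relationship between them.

A is a four-legged stool. The seat is 297×262 mm, 36 mm thick, top at z = 429 mm. It stands on four round legs, each 42 mm in diameter, from z = 0 to the seat underside, each leg's axis is inset half a diameter from the nearest pair of seat edges (so the leg's bounding box is flush with the corner).

B is a picture frame with a 531×641 mm rectangular opening (x by z) and a uniform 65 mm border on every side. Frame depth is 36 mm along y. It is built from two vertical stiles running the full outside height and two horizontal rails spanning the gap between the stiles.

C is an open-topped rectangular box: outside dimensions 253×220×270 mm, with a uniform wall and base thickness of 11 mm. The base is a full 253×220 slab on the floor; four walls sit on top of the base. The front and back walls (the −y and +y sides) span the full width; the two side walls fit between them.

The picture frame is on the floor beside the stool on its −y side. The open box is on top of the stool, centred.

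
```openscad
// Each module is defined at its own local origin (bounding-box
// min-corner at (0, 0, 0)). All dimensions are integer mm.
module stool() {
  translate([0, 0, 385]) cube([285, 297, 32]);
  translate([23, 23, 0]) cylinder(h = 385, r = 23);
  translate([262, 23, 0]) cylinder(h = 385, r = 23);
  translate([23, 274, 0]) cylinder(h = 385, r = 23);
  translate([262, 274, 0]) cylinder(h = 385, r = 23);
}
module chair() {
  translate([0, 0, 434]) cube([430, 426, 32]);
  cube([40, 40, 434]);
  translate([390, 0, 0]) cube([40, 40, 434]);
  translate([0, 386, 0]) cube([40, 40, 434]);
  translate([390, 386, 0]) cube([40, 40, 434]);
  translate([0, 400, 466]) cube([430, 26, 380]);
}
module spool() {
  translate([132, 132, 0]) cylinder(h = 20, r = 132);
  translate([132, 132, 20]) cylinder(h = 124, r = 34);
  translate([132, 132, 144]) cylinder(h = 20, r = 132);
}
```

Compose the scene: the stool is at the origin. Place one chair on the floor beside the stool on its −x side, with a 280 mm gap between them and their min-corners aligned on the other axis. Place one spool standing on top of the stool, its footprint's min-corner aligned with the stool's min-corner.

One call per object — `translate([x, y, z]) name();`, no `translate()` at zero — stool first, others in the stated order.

stool();
translate([-710, 0, 0]) chair();
translate([0, 0, 417]) spool();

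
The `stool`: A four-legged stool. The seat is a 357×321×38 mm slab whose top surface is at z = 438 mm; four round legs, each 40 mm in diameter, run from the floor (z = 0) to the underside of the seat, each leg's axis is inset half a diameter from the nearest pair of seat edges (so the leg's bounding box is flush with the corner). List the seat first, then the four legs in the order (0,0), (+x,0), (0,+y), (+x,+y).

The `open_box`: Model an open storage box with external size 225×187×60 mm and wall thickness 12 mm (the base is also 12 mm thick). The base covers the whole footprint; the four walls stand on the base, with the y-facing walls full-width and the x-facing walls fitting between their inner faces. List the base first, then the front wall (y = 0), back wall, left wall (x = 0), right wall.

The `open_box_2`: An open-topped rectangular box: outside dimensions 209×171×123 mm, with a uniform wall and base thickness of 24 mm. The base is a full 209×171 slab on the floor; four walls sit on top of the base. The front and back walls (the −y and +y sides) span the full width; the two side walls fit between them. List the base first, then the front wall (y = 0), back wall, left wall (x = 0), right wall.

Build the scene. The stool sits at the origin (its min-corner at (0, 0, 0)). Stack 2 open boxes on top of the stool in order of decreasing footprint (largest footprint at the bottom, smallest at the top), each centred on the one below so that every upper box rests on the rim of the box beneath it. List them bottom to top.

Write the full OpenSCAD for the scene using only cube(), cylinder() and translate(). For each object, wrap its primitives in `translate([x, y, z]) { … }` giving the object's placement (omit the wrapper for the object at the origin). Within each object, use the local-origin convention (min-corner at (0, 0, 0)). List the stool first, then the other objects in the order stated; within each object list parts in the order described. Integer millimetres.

translate([0, 0, 400]) cube([357, 321, 38]);
translate([20, 20, 0]) cylinder(h = 400, r = 20);
translate([337, 20, 0]) cylinder(h = 400, r = 20);
translate([20, 301, 0]) cylinder(h = 400, r = 20);
translate([337, 301, 0]) cylinder(h = 400, r = 20);
translate([66, 67, 438]) {
  cube([225, 187, 12]);
  translate([0, 0, 12]) cube([225, 12, 48]);
  translate([0, 175, 12]) cube([225, 12, 48]);
  translate([0, 12, 12]) cube([12, 163, 48]);
  translate([213, 12, 12]) cube([12, 163, 48]);
}
translate([74, 75, 498]) {
  cube([209, 171, 24]);
  translate([0, 0, 24]) cube([209, 24, 99]);
  translate([0, 147, 24]) cube([209, 24, 99]);
  translate([0, 24, 24]) cube([24, 123, 99]);
  translate([185, 24, 24]) cube([24, 123, 99]);
}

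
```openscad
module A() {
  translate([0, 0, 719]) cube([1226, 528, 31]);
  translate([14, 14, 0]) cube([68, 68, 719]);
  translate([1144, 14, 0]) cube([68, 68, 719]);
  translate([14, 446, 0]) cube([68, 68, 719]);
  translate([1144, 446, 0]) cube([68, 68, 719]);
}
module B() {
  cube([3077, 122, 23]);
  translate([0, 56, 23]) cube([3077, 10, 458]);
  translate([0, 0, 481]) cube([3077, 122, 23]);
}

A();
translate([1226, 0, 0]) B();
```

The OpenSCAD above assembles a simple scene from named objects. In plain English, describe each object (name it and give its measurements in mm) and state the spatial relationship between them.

A is a table with a 1226×528 mm rectangular top, 31 mm thick, top surface at z = 750 mm, supported by four 68×68 mm square legs, each inset 14 mm from the nearest pair of top edges, running from the floor.

B is an I-beam lying along x, 3077 mm long. Overall section height 504 mm. Two flanges 122 mm wide (y) and 23 mm thick, one on the floor and one at the top; a web 10 mm thick runs between them, centred on the flange width.

The I-beam is against the table's +x side, with their −y faces flush.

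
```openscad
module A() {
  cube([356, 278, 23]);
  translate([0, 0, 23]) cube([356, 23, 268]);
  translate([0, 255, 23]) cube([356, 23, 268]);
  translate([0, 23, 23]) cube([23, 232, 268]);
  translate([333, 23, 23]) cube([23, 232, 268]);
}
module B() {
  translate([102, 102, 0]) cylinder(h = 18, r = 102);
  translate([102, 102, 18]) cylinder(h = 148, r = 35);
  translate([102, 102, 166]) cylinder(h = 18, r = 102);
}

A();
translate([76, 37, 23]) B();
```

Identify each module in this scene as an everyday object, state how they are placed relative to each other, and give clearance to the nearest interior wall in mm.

A is an open box. B is a spool. The spool sits inside the open box, centred. The clearance to the nearest interior wall is 14 mm.

Clearances: x = 53, y = 14; minimum 14 mm.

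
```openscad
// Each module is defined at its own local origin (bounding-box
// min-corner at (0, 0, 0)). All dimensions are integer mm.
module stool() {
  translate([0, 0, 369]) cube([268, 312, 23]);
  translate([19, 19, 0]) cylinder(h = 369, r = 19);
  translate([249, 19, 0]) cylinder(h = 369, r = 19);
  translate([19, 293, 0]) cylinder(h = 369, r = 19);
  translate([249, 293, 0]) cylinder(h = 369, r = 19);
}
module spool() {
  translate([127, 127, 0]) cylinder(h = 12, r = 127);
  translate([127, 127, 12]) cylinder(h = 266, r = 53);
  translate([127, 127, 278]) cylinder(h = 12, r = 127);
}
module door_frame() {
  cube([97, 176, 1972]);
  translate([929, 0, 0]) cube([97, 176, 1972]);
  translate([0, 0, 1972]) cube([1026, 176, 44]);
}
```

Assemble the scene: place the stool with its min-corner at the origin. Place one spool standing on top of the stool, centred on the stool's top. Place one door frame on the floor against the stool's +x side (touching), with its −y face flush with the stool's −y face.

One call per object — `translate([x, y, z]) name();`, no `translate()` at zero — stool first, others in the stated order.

stool();
translate([7, 29, 392]) spool();
translate([268, 0, 0]) door_frame();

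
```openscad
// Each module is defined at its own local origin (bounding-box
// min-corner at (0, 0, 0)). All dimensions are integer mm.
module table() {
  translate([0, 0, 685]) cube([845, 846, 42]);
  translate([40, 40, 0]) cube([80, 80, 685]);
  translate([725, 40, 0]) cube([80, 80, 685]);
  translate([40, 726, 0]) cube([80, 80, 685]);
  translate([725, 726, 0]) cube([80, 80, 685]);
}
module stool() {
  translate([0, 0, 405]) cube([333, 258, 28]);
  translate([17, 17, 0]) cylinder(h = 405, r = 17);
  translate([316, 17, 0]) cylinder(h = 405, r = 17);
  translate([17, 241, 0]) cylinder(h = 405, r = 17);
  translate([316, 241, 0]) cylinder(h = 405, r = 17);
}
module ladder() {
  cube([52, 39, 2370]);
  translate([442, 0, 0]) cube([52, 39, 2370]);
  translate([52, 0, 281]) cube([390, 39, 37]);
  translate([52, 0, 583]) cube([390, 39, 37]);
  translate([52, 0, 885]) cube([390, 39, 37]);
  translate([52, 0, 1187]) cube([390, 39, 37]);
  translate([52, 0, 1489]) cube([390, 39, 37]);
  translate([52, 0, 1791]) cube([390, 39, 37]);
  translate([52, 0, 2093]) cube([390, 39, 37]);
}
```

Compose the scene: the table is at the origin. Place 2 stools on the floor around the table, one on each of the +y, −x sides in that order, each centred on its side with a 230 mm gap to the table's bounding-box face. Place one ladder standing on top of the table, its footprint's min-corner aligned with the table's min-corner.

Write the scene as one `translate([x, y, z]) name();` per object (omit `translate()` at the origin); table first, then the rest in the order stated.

table();
translate([256, 1076, 0]) stool();
translate([-563, 294, 0]) stool();
translate([0, 0, 727]) ladder();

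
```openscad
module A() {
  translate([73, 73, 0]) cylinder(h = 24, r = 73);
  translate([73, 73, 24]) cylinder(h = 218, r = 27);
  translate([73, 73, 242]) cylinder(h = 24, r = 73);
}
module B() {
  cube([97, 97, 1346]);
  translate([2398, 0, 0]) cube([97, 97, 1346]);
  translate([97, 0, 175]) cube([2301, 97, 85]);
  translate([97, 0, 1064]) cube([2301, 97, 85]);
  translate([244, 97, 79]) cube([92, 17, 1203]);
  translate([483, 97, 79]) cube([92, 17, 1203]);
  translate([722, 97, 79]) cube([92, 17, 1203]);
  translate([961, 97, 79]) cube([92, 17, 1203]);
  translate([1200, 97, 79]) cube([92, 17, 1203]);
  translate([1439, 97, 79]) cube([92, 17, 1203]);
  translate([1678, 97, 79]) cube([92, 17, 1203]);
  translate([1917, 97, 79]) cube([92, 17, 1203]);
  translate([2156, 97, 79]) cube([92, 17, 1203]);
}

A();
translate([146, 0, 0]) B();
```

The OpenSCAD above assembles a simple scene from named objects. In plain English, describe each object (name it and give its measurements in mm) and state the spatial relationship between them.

A is a spool: two coaxial disc flanges of radius 73 mm and thickness 24 mm, joined by a core cylinder of radius 27 mm and height 218 mm. The lower flange rests on z = 0 and the three cylinders share a vertical axis.

B is a fence section. Two 97×97 mm posts, 1346 mm tall, stand on the floor with a clear span of 2301 mm between their inner faces. Two horizontal rails of 97×85 mm section span the gap between the posts with their undersides at z = 175 mm and z = 1064 mm, flush with the posts' −y face. 9 pickets, each 92 mm wide, 17 mm thick and 1203 mm tall, are fixed to the +y face of the rails with their bottoms at z = 79 mm, evenly spaced across the span with equal gaps (rounded down to the nearest mm) at the −x end and between each pair — any rounding remainder accumulates at the +x end.

The fence section is against the spool's +x side, with their −y faces flush.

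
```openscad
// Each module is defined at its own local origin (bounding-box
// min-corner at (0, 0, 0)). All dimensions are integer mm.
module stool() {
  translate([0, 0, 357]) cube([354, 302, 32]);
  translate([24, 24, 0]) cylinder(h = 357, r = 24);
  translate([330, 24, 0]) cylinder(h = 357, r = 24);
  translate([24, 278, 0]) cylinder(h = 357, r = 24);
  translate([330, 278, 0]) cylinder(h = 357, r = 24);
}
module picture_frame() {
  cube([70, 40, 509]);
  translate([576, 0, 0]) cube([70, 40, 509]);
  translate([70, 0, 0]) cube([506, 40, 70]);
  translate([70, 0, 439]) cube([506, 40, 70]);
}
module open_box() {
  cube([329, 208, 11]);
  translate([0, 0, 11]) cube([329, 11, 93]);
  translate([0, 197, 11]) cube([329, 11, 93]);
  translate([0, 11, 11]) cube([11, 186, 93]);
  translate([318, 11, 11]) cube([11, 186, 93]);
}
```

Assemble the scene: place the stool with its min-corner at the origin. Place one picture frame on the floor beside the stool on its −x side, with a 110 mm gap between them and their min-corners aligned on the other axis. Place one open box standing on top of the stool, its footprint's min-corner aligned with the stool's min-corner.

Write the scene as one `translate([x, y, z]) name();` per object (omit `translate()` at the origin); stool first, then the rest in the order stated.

stool();
translate([-756, 0, 0]) picture_frame();
translate([0, 0, 389]) open_box();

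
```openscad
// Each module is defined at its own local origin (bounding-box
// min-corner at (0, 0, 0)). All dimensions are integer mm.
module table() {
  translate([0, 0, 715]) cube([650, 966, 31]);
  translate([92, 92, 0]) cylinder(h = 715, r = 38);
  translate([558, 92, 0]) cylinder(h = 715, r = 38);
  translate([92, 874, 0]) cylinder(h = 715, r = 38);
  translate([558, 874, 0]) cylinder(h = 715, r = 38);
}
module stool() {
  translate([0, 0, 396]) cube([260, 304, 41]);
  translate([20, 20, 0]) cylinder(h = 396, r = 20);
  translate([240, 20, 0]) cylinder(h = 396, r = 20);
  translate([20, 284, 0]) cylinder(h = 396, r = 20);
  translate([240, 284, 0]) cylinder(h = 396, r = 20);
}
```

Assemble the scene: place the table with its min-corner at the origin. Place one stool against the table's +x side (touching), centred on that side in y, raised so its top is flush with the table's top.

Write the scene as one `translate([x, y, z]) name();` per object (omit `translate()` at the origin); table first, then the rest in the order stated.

table();
translate([650, 331, 309]) stool();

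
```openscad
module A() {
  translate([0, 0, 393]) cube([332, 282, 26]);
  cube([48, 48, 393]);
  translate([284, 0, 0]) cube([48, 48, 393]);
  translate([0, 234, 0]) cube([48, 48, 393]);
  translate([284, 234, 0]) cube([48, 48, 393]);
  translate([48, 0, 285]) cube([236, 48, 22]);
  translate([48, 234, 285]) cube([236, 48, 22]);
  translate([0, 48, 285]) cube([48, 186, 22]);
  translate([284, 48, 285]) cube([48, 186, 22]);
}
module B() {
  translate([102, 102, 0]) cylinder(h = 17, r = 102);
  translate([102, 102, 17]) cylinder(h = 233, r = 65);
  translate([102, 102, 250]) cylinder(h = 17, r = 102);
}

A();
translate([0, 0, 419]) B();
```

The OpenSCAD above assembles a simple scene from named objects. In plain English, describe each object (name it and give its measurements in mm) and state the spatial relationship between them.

A is a simple wooden stool: a rectangular seat 332 mm (x) by 282 mm (y), 26 mm thick, top face at z = 419 mm, on four square legs, each 48×48 mm in cross-section. The legs rest on z = 0, each flush with a corner of the seat. Four stretchers, 48 mm wide and 22 mm tall, connect adjacent legs with their undersides at z = 285 mm, each running between the inner faces of the legs it joins and aligned with the legs' outer faces on the other axis.

B is a spool: two coaxial disc flanges of radius 102 mm and thickness 17 mm, joined by a core cylinder of radius 65 mm and height 233 mm. The lower flange rests on z = 0 and the three cylinders share a vertical axis.

The spool is on top of the stool.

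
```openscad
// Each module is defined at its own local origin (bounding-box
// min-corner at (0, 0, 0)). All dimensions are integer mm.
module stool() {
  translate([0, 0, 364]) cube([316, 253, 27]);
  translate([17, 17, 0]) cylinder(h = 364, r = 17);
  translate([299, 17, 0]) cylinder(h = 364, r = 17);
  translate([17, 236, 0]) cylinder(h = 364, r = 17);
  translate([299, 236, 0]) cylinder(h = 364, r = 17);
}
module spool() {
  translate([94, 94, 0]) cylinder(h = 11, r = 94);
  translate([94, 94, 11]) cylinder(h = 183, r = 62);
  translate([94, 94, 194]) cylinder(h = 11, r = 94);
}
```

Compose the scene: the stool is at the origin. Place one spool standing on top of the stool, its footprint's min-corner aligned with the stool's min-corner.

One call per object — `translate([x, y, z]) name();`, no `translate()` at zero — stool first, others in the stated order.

stool();
translate([0, 0, 391]) spool();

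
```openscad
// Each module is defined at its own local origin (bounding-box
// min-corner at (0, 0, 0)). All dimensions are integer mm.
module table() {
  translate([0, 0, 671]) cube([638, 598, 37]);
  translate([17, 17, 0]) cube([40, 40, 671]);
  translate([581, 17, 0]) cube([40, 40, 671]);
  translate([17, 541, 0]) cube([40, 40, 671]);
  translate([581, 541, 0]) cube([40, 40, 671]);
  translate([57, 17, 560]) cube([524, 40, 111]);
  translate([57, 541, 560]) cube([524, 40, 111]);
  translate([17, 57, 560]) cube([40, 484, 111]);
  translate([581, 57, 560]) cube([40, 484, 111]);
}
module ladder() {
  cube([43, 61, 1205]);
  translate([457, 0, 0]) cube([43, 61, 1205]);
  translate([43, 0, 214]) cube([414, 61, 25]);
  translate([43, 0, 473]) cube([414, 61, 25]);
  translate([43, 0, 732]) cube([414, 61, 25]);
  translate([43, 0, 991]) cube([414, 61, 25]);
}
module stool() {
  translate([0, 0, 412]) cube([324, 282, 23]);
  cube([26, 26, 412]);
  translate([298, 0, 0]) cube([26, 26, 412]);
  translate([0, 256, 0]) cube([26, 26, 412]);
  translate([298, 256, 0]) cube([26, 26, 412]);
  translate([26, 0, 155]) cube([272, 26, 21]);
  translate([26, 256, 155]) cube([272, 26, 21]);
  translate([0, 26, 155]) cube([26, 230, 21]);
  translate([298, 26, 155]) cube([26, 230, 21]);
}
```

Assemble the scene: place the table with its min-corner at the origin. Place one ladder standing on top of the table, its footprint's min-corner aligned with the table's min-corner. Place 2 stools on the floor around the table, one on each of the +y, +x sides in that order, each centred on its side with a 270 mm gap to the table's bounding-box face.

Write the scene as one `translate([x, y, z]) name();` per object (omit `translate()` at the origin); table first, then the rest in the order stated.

table();
translate([0, 0, 708]) ladder();
translate([157, 868, 0]) stool();
translate([908, 158, 0]) stool();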